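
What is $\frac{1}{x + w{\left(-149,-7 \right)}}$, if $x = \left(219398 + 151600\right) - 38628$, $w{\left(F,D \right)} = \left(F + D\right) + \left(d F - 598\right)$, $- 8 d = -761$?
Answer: $\frac{8}{2539539} \approx 3.1502 \cdot 10^{-6}$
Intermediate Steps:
$d = \frac{761}{8}$ ($d = \left(- \frac{1}{8}\right) \left(-761\right) = \frac{761}{8} \approx 95.125$)
$w{\left(F,D \right)} = -598 + D + \frac{769 F}{8}$ ($w{\left(F,D \right)} = \left(F + D\right) + \left(\frac{761 F}{8} - 598\right) = \left(D + F\right) + \left(-598 + \frac{761 F}{8}\right) = -598 + D + \frac{769 F}{8}$)
$x = 332370$ ($x = 370998 - 38628 = 332370$)
$\frac{1}{x + w{\left(-149,-7 \right)}} = \frac{1}{332370 - \frac{119421}{8}} = \frac{1}{\frac{2539539}{8}} = \frac{8}{2539539}$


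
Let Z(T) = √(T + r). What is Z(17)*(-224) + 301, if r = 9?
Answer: 301 - 224*√26 ≈ -841.18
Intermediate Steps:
Z(T) = √(9 + T) (Z(T) = √(T + 9) = √(9 + T))
Z(17)*(-224) + 301 = √(9 + 17)*(-224) + 301 = √26*(-224) + 301 = -224*√26 + 301 = 301 - 224*√26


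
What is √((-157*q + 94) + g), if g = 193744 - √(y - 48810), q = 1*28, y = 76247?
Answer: √(189442 - √27437) ≈ 435.06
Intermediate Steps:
q = 28
g = 193744 - √27437 (g = 193744 - √(76247 - 48810) = 193744 - √27437 ≈ 1.9358e+5)
√((-157*q + 94) + g) = √((-157*28 + 94) + (193744 - √27437)) = √((-4396 + 94) + (193744 - √27437)) = √(-4302 + (193744 - √27437)) = √(189442 - √27437)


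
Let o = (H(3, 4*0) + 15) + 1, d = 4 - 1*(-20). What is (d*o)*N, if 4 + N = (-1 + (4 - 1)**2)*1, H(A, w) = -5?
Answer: 1056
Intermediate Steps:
d = 24 (d = 4 + 20 = 24)
N = 4 (N = -4 + (-1 + (4 - 1)**2)*1 = -4 + (-1 + 3**2)*1 = -4 + (-1 + 9)*1 = -4 + 8*1 = -4 + 8 = 4)
o = 11 (o = (-5 + 15) + 1 = 10 + 1 = 11)
(d*o)*N = (24*11)*4 = 264*4 = 1056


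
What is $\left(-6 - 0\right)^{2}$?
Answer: $36$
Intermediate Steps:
$\left(-6 - 0\right)^{2} = \left(-6 + \left(\left(-1 - 5\right) + 6\right)\right)^{2} = \left(-6 + \left(-6 + 6\right)\right)^{2} = \left(-6 + 0\right)^{2} = \left(-6\right)^{2} = 36$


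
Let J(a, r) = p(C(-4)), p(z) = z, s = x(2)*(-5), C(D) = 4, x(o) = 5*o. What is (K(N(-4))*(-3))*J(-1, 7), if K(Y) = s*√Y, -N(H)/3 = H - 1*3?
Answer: 600*√21 ≈ 2749.5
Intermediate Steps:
s = -50 (s = (5*2)*(-5) = 10*(-5) = -50)
N(H) = 9 - 3*H (N(H) = -3*(H - 1*3) = -3*(H - 3) = -3*(-3 + H) = 9 - 3*H)
J(a, r) = 4
K(Y) = -50*√Y
(K(N(-4))*(-3))*J(-1, 7) = (-50*√(9 - 3*(-4))*(-3))*4 = (-50*√(9 + 12)*(-3))*4 = (-50*√21*(-3))*4 = (150*√21)*4 = 600*√21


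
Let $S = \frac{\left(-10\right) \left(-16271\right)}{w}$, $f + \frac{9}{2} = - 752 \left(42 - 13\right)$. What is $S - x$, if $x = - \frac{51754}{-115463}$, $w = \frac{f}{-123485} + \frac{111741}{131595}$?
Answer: $\frac{40705040038164614278}{256616568650109} \approx 1.5862 \cdot 10^{5}$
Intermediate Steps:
$f = - \frac{43625}{2}$ ($f = - \frac{9}{2} - 752 \left(42 - 13\right) = - \frac{9}{2} - 21808 = - \frac{43625}{2} \approx -21813.0$)
$w = \frac{2222500443}{2166667810}$ ($w = - \frac{43625}{2 \left(-123485\right)} + \frac{111741}{131595} = \left(- \frac{43625}{2}\right) \left(- \frac{1}{123485}\right) + 111741 \cdot \frac{1}{131595} = \frac{8725}{49394} + \frac{37247}{43865} = \frac{2222500443}{2166667810} \approx 1.0258$)
$S = \frac{352538519365100}{2222500443}$ ($S = \frac{\left(-10\right) \left(-16271\right)}{\frac{2222500443}{2166667810}} = 162710 \cdot \frac{2166667810}{2222500443} = \frac{352538519365100}{2222500443} \approx 1.5862 \cdot 10^{5}$)
$x = \frac{51754}{115463}$ ($x = \left(-51754\right) \left(- \frac{1}{115463}\right) = \frac{51754}{115463} \approx 0.44823$)
$S - x = \frac{352538519365100}{2222500443} - \frac{51754}{115463} = \frac{40705040038164614278}{256616568650109}$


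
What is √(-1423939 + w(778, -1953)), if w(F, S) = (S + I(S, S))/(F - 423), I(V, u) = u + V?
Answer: 2*I*√44863498105/355 ≈ 1193.3*I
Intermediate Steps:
I(V, u) = V + u
w(F, S) = 3*S/(-423 + F) (w(F, S) = (S + (S + S))/(F - 423) = (S + 2*S)/(-423 + F) = (3*S)/(-423 + F) = 3*S/(-423 + F))
√(-1423939 + w(778, -1953)) = √(-1423939 + 3*(-1953)/(-423 + 778)) = √(-1423939 + 3*(-1953)/355) = √(-1423939 + 3*(-1953)*(1/355)) = √(-1423939 - 5859/355) = √(-505504204/355) = 2*I*√44863498105/355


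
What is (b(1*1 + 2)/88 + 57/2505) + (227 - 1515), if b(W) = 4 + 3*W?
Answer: -94629713/73480 ≈ -1287.8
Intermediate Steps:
(b(1*1 + 2)/88 + 57/2505) + (227 - 1515) = ((4 + 3*(1*1 + 2))/88 + 57/2505) + (227 - 1515) = ((4 + 3*(1 + 2))*(1/88) + 57*(1/2505)) - 1288 = ((4 + 3*3)*(1/88) + 19/835) - 1288 = ((4 + 9)*(1/88) + 19/835) - 1288 = (13*(1/88) + 19/835) - 1288 = (13/88 + 19/835) - 1288 = 12527/73480 - 1288 = -94629713/73480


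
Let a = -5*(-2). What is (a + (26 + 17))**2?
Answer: 2809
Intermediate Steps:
a = 10
(a + (26 + 17))**2 = (10 + (26 + 17))**2 = (10 + 43)**2 = 53**2 = 2809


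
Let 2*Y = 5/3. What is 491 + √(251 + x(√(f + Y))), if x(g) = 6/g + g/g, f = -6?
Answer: 491 + √(242172 - 186*I*√186)/31 ≈ 506.87 - 0.08314*I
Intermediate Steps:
Y = ⅚ (Y = (5/3)/2 = (5*(⅓))/2 = (½)*(5/3) = ⅚ ≈ 0.83333)
x(g) = 1 + 6/g (x(g) = 6/g + 1 = 1 + 6/g)
491 + √(251 + x(√(f + Y))) = 491 + √(251 + (6 + √(-6 + ⅚))/(√(-6 + ⅚))) = 491 + √(251 + (6 + √(-31/6))/(√(-31/6))) = 491 + √(251 + (6 + I*√186/6)/((I*√186/6))) = 491 + √(251 + (-I*√186/31)*(6 + I*√186/6)) = 491 + √(251 - I*√186*(6 + I*√186/6)/31)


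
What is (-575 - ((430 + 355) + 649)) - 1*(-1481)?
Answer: -528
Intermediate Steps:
(-575 - ((430 + 355) + 649)) - 1*(-1481) = (-575 - (785 + 649)) + 1481 = (-575 - 1*1434) + 1481 = (-575 - 1434) + 1481 = -2009 + 1481 = -528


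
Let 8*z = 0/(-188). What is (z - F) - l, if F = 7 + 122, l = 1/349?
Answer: -45022/349 ≈ -129.00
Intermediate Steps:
l = 1/349 ≈ 0.0028653
z = 0 (z = (0/(-188))/8 = (0*(-1/188))/8 = (⅛)*0 = 0)
F = 129
(z - F) - l = (0 - 1*129) - 1*1/349 = (0 - 129) - 1/349 = -129 - 1/349 = -45022/349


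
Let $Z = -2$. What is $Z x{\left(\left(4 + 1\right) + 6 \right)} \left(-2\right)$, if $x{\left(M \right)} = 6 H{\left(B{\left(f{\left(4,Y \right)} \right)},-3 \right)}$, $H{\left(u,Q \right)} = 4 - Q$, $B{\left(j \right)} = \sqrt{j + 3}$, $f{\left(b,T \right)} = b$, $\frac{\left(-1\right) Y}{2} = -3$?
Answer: $168$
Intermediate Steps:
$Y = 6$ ($Y = \left(-2\right) \left(-3\right) = 6$)
$B{\left(j \right)} = \sqrt{3 + j}$
$x{\left(M \right)} = 42$ ($x{\left(M \right)} = 6 \left(4 - -3\right) = 6 \left(4 + 3\right) = 6 \cdot 7 = 42$)
$Z x{\left(\left(4 + 1\right) + 6 \right)} \left(-2\right) = \left(-2\right) 42 \left(-2\right) = \left(-84\right) \left(-2\right) = 168$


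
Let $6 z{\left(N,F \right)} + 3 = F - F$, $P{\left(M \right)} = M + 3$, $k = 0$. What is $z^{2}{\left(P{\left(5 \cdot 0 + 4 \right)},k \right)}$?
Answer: $\frac{1}{4} \approx 0.25$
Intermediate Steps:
$P{\left(M \right)} = 3 + M$
$z{\left(N,F \right)} = - \frac{1}{2}$ ($z{\left(N,F \right)} = - \frac{1}{2} + \frac{F - F}{6} = - \frac{1}{2} + \frac{1}{6} \cdot 0 = - \frac{1}{2} + 0 = - \frac{1}{2}$)
$z^{2}{\left(P{\left(5 \cdot 0 + 4 \right)},k \right)} = \left(- \frac{1}{2}\right)^{2} = \frac{1}{4}$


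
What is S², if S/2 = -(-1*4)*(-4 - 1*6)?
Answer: 6400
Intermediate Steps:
S = -80 (S = 2*(-(-1*4)*(-4 - 1*6)) = 2*(-(-4)*(-4 - 6)) = 2*(-(-4)*(-10)) = 2*(-1*40) = 2*(-40) = -80)
S² = (-80)² = 6400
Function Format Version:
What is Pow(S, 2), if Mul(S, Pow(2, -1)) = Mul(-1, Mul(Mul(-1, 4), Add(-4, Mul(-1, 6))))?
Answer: 6400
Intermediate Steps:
S = -80 (S = Mul(2, Mul(-1, Mul(Mul(-1, 4), Add(-4, Mul(-1, 6))))) = Mul(2, Mul(-1, Mul(-4, Add(-4, -6)))) = Mul(2, Mul(-1, Mul(-4, -10))) = Mul(2, Mul(-1, 40)) = Mul(2, -40) = -80)
Pow(S, 2) = Pow(-80, 2) = 6400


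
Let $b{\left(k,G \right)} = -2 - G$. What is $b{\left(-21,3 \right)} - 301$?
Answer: $-306$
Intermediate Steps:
$b{\left(-21,3 \right)} - 301 = \left(-2 - 3\right) - 301 = -5 - 301 = -306$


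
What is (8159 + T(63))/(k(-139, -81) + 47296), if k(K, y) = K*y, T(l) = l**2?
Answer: 12128/58555 ≈ 0.20712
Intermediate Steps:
(8159 + T(63))/(k(-139, -81) + 47296) = (8159 + 63**2)/(-139*(-81) + 47296) = (8159 + 3969)/(11259 + 47296) = 12128/58555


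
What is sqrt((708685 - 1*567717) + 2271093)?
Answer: sqrt(2412061) ≈ 1553.1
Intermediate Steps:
sqrt((708685 - 1*567717) + 2271093) = sqrt((708685 - 567717) + 2271093) = sqrt(140968 + 2271093) = sqrt(2412061)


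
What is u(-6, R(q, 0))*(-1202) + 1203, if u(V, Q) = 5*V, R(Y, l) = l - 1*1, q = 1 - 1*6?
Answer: 37263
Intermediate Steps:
q = -5 (q = 1 - 6 = -5)
R(Y, l) = -1 + l (R(Y, l) = l - 1 = -1 + l)
u(-6, R(q, 0))*(-1202) + 1203 = (5*(-6))*(-1202) + 1203 = -30*(-1202) + 1203 = 36060 + 1203 = 37263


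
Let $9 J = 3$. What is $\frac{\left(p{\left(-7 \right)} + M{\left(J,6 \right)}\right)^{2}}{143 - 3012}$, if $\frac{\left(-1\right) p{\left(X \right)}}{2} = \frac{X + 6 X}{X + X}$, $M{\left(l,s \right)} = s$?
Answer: $- \frac{1}{2869} \approx -0.00034855$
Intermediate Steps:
$J = \frac{1}{3}$ ($J = \frac{1}{9} \cdot 3 = \frac{1}{3} \approx 0.33333$)
$p{\left(X \right)} = -7$ ($p{\left(X \right)} = - 2 \frac{X + 6 X}{X + X} = - 2 \frac{7 X}{2 X} = - 2 \cdot 7 X \frac{1}{2 X} = \left(-2\right) \frac{7}{2} = -7$)
$\frac{\left(p{\left(-7 \right)} + M{\left(J,6 \right)}\right)^{2}}{143 - 3012} = \frac{\left(-7 + 6\right)^{2}}{143 - 3012} = \frac{\left(-1\right)^{2}}{143 - 3012} = 1 \frac{1}{-2869} = 1 \left(- \frac{1}{2869}\right) = - \frac{1}{2869}$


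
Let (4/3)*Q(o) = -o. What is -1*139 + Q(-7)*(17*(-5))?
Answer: -2341/4 ≈ -585.25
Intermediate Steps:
Q(o) = -3*o/4 (Q(o) = 3*(-o)/4 = -3*o/4)
-1*139 + Q(-7)*(17*(-5)) = -1*139 + (-3/4*(-7))*(17*(-5)) = -139 + (21/4)*(-85) = -139 - 1785/4 = -2341/4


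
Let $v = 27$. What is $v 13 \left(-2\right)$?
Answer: $-702$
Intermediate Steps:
$v 13 \left(-2\right) = 27 \cdot 13 \left(-2\right) = 351 \left(-2\right) = -702$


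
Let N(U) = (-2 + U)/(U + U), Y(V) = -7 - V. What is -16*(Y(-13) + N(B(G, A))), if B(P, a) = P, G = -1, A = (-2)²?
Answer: -120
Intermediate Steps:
A = 4
N(U) = (-2 + U)/(2*U) (N(U) = (-2 + U)/((2*U)) = (-2 + U)*(1/(2*U)) = (-2 + U)/(2*U))
-16*(Y(-13) + N(B(G, A))) = -16*((-7 - 1*(-13)) + (½)*(-2 - 1)/(-1)) = -16*((-7 + 13) + (½)*(-1)*(-3)) = -16*(6 + 3/2) = -16*15/2 = -120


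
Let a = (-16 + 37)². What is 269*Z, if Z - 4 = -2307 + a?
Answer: -500878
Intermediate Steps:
a = 441 (a = 21² = 441)
Z = -1862 (Z = 4 + (-2307 + 441) = 4 - 1866 = -1862)
269*Z = 269*(-1862) = -500878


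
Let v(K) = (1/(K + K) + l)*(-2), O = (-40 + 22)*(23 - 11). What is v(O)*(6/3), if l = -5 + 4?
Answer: 433/108 ≈ 4.0093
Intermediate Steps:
l = -1
O = -216 (O = -18*12 = -216)
v(K) = 2 - 1/K (v(K) = (1/(K + K) - 1)*(-2) = (1/(2*K) - 1)*(-2) = (-1 + 1/(2*K))*(-2) = 2 - 1/K)
v(O)*(6/3) = (2 - 1/(-216))*(6/3) = (2 - 1*(-1/216))*(6*(⅓)) = (2 + 1/216)*2 = (433/216)*2 = 433/108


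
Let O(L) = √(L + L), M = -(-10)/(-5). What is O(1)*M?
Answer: -2*√2 ≈ -2.8284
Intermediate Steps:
M = -2 (M = -(-10)*(-1)/5 = -10*⅕ = -2)
O(L) = √2*√L (O(L) = √(2*L) = √2*√L)
O(1)*M = (√2*√1)*(-2) = (√2*1)*(-2) = √2*(-2) = -2*√2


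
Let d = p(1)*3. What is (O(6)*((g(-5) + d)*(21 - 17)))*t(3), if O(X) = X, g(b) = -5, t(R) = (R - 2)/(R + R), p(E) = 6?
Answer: 52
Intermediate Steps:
t(R) = (-2 + R)/(2*R) (t(R) = (-2 + R)/((2*R)) = (-2 + R)*(1/(2*R)) = (-2 + R)/(2*R))
d = 18 (d = 6*3 = 18)
(O(6)*((g(-5) + d)*(21 - 17)))*t(3) = (6*((-5 + 18)*(21 - 17)))*((½)*(-2 + 3)/3) = (6*(13*4))*((½)*(⅓)*1) = (6*52)*(⅙) = 312*(⅙) = 52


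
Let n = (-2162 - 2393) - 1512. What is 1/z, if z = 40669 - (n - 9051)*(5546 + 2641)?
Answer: 1/123811735 ≈ 8.0768e-9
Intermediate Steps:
n = -6067 (n = -4555 - 1512 = -6067)
z = 123811735 (z = 40669 - (-6067 - 9051)*(5546 + 2641) = 40669 - (-15118)*8187 = 40669 - 1*(-123771066) = 40669 + 123771066 = 123811735)
1/z = 1/123811735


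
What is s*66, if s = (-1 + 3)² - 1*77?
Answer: -4818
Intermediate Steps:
s = -73 (s = 2² - 77 = 4 - 77 = -73)
s*66 = -73*66 = -4818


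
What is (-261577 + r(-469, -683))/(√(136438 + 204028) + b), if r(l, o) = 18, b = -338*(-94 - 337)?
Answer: -19051696001/10610869609 + 261559*√340466/21221739218 ≈ -1.7883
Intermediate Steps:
b = 145678 (b = -338*(-431) = 145678)
(-261577 + r(-469, -683))/(√(136438 + 204028) + b) = (-261577 + 18)/(√(136438 + 204028) + 145678) = -261559/(√340466 + 145678) = -261559/(145678 + √340466)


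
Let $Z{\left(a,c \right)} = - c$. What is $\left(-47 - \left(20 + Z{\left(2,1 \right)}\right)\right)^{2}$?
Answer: $4356$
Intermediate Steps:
$\left(-47 - \left(20 + Z{\left(2,1 \right)}\right)\right)^{2} = \left(-47 - \left(20 - 1\right)\right)^{2} = \left(-47 - 19\right)^{2} = \left(-66\right)^{2} = 4356$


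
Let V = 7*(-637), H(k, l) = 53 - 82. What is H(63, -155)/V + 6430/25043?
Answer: 29397617/111666737 ≈ 0.26326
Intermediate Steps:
H(k, l) = -29
V = -4459
H(63, -155)/V + 6430/25043 = -29/(-4459) + 6430/25043 = -29*(-1/4459) + 6430*(1/25043) = 29/4459 + 6430/25043 = 29397617/111666737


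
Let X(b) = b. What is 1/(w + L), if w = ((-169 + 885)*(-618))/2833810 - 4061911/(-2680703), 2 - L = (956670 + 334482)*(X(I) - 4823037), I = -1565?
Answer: 92641499615/577091186015945616818993 ≈ 1.6053e-13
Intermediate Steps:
L = 6229294521506 (L = 2 - (956670 + 334482)*(-1565 - 4823037) = 2 - 1291152*(-4824602) = 2 - 1*(-6229294521504) = 2 + 6229294521504 = 6229294521506)
w = 125908598803/92641499615 (w = (716*(-618))*(1/2833810) - 4061911*(-1/2680703) = -442488*1/2833810 + 99071/65383 = -221244/1416905 + 99071/65383 = 125908598803/92641499615 ≈ 1.3591)
1/(w + L) = 1/(125908598803/92641499615 + 6229294521506) = 1/(577091186015945616818993/92641499615) = 92641499615/577091186015945616818993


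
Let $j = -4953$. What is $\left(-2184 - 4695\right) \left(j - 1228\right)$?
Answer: $42519099$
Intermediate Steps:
$\left(-2184 - 4695\right) \left(j - 1228\right) = \left(-2184 - 4695\right) \left(-4953 - 1228\right) = \left(-6879\right) \left(-6181\right) = 42519099$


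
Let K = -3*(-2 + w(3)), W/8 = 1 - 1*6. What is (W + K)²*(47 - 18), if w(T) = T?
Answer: 53621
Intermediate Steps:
W = -40 (W = 8*(1 - 1*6) = 8*(1 - 6) = 8*(-5) = -40)
K = -3 (K = -3*(-2 + 3) = -3*1 = -3)
(W + K)²*(47 - 18) = (-40 - 3)²*(47 - 18) = (-43)²*29 = 1849*29 = 53621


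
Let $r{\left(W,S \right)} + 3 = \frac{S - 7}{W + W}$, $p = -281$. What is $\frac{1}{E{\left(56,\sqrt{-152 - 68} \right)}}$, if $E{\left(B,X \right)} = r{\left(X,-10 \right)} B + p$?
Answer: $- \frac{55 i}{238 \sqrt{55} + 24695 i} \approx -0.0022159 - 0.00015838 i$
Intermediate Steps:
$r{\left(W,S \right)} = -3 + \frac{-7 + S}{2 W}$ ($r{\left(W,S \right)} = -3 + \frac{S - 7}{W + W} = -3 + \frac{-7 + S}{2 W}$)
$E{\left(B,X \right)} = -281 + \frac{B \left(-17 - 6 X\right)}{2 X}$ ($E{\left(B,X \right)} = \frac{-7 - 10 - 6 X}{2 X} B - 281 = \frac{-17 - 6 X}{2 X} B - 281 = \frac{B \left(-17 - 6 X\right)}{2 X} - 281 = -281 + \frac{B \left(-17 - 6 X\right)}{2 X}$)
$\frac{1}{E{\left(56,\sqrt{-152 - 68} \right)}} = \frac{1}{-281 - 168 - \frac{476}{\sqrt{-152 - 68}}} = \frac{1}{-281 - 168 - \frac{476}{\sqrt{-220}}} = \frac{1}{-281 - 168 - \frac{476}{2 i \sqrt{55}}} = \frac{1}{-281 - 168 - 476 \left(- \frac{i \sqrt{55}}{110}\right)} = \frac{1}{-281 - 168 + \frac{238 i \sqrt{55}}{55}} = \frac{1}{-449 + \frac{238 i \sqrt{55}}{55}}$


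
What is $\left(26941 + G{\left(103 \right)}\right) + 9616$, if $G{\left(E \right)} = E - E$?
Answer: $36557$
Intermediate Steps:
$G{\left(E \right)} = 0$
$\left(26941 + G{\left(103 \right)}\right) + 9616 = \left(26941 + 0\right) + 9616 = 26941 + 9616 = 36557$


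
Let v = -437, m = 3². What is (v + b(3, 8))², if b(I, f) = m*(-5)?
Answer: 232324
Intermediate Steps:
m = 9
b(I, f) = -45 (b(I, f) = 9*(-5) = -45)
(v + b(3, 8))² = (-437 - 45)² = (-482)² = 232324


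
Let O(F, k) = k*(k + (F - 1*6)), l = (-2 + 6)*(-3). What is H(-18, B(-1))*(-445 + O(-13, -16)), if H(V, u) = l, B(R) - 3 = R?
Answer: -1380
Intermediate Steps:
l = -12 (l = 4*(-3) = -12)
B(R) = 3 + R
H(V, u) = -12
O(F, k) = k*(-6 + F + k) (O(F, k) = k*(k + (F - 6)) = k*(k + (-6 + F)) = k*(-6 + F + k))
H(-18, B(-1))*(-445 + O(-13, -16)) = -12*(-445 - 16*(-6 - 13 - 16)) = -12*(-445 - 16*(-35)) = -12*(-445 + 560) = -12*115 = -1380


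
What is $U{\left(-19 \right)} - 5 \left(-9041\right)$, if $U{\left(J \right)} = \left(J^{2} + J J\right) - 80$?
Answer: $45847$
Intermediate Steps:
$U{\left(J \right)} = -80 + 2 J^{2}$ ($U{\left(J \right)} = \left(J^{2} + J^{2}\right) - 80 = 2 J^{2} - 80 = -80 + 2 J^{2}$)
$U{\left(-19 \right)} - 5 \left(-9041\right) = \left(-80 + 2 \left(-19\right)^{2}\right) - 5 \left(-9041\right) = \left(-80 + 2 \cdot 361\right) - -45205 = \left(-80 + 722\right) + 45205 = 642 + 45205 = 45847$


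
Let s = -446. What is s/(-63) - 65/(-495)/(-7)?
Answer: 233/33 ≈ 7.0606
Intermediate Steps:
s/(-63) - 65/(-495)/(-7) = -446/(-63) - 65/(-495)/(-7) = -446*(-1/63) - 65*(-1/495)*(-1/7) = 446/63 + (13/99)*(-1/7) = 446/63 - 13/693 = 233/33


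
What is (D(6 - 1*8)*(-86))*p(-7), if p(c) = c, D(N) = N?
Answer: -1204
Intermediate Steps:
(D(6 - 1*8)*(-86))*p(-7) = ((6 - 1*8)*(-86))*(-7) = ((6 - 8)*(-86))*(-7) = -2*(-86)*(-7) = 172*(-7) = -1204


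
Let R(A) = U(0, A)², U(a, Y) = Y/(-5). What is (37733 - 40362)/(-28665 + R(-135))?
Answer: 2629/27936 ≈ 0.094108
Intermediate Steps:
U(a, Y) = -Y/5 (U(a, Y) = Y*(-⅕) = -Y/5)
R(A) = A²/25 (R(A) = (-A/5)² = A²/25)
(37733 - 40362)/(-28665 + R(-135)) = (37733 - 40362)/(-28665 + (1/25)*(-135)²) = -2629/(-28665 + (1/25)*18225) = -2629/(-28665 + 729) = -2629/(-27936) = -2629*(-1/27936) = 2629/27936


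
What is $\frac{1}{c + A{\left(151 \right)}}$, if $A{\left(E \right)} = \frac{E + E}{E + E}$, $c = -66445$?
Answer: $- \frac{1}{66444} \approx -1.505 \cdot 10^{-5}$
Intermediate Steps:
$A{\left(E \right)} = 1$ ($A{\left(E \right)} = \frac{2 E}{2 E} = 2 E \frac{1}{2 E} = 1$)
$\frac{1}{c + A{\left(151 \right)}} = \frac{1}{-66445 + 1} = \frac{1}{-66444} = - \frac{1}{66444}$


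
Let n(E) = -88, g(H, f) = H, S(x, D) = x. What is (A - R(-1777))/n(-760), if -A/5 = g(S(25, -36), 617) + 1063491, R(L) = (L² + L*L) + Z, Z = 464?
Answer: 5816751/44 ≈ 1.3220e+5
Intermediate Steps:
R(L) = 464 + 2*L² (R(L) = (L² + L*L) + 464 = (L² + L²) + 464 = 2*L² + 464 = 464 + 2*L²)
A = -5317580 (A = -5*(25 + 1063491) = -5*1063516 = -5317580)
(A - R(-1777))/n(-760) = (-5317580 - (464 + 2*(-1777)²))/(-88) = (-5317580 - (464 + 2*3157729))*(-1/88) = (-5317580 - (464 + 6315458))*(-1/88) = (-5317580 - 1*6315922)*(-1/88) = (-5317580 - 6315922)*(-1/88) = -11633502*(-1/88) = 5816751/44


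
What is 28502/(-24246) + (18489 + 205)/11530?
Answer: 31156666/69889095 ≈ 0.44580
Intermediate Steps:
28502/(-24246) + (18489 + 205)/11530 = 28502*(-1/24246) + 18694*(1/11530) = -14251/12123 + 9347/5765 = 31156666/69889095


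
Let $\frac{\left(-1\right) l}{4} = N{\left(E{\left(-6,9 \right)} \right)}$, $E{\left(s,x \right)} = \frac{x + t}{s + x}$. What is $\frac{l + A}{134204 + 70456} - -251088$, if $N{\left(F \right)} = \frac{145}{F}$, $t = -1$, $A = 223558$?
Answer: $\frac{102775786841}{409320} \approx 2.5109 \cdot 10^{5}$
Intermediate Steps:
$E{\left(s,x \right)} = \frac{-1 + x}{s + x}$ ($E{\left(s,x \right)} = \frac{x - 1}{s + x} = \frac{-1 + x}{s + x}$)
$l = - \frac{435}{2}$ ($l = - 4 \frac{145}{\frac{1}{-6 + 9} \left(-1 + 9\right)} = - 4 \frac{145}{\frac{1}{3} \cdot 8} = - 4 \frac{145}{\frac{8}{3}} = - 4 \cdot 145 \cdot \frac{3}{8} = \left(-4\right) \frac{435}{8} = - \frac{435}{2} \approx -217.5$)
$\frac{l + A}{134204 + 70456} - -251088 = \frac{- \frac{435}{2} + 223558}{134204 + 70456} - -251088 = \frac{446681}{2 \cdot 204660} + 251088 = \frac{446681}{2} \cdot \frac{1}{204660} + 251088 = \frac{446681}{409320} + 251088 = \frac{102775786841}{409320}$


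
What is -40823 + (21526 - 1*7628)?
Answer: -26925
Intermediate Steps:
-40823 + (21526 - 1*7628) = -40823 + (21526 - 7628) = -40823 + 13898 = -26925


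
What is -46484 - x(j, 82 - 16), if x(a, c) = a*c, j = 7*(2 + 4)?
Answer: -49256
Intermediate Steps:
j = 42 (j = 7*6 = 42)
-46484 - x(j, 82 - 16) = -46484 - 42*(82 - 16) = -46484 - 42*66 = -46484 - 1*2772 = -46484 - 2772 = -49256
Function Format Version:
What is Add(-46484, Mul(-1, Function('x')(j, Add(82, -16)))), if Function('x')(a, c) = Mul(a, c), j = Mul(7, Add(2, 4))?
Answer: -49256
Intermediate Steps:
j = 42 (j = Mul(7, 6) = 42)
Add(-46484, Mul(-1, Function('x')(j, Add(82, -16)))) = Add(-46484, Mul(-1, Mul(42, Add(82, -16)))) = Add(-46484, Mul(-1, Mul(42, 66))) = Add(-46484, Mul(-1, 2772)) = Add(-46484, -2772) = -49256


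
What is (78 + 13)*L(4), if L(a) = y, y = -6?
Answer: -546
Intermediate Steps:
L(a) = -6
(78 + 13)*L(4) = (78 + 13)*(-6) = 91*(-6) = -546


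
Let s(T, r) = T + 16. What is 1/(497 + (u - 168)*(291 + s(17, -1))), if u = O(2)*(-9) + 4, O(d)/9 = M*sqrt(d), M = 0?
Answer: -1/52639 ≈ -1.8997e-5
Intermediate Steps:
s(T, r) = 16 + T
O(d) = 0 (O(d) = 9*(0*sqrt(d)) = 9*0 = 0)
u = 4 (u = 0*(-9) + 4 = 0 + 4 = 4)
1/(497 + (u - 168)*(291 + s(17, -1))) = 1/(497 + (4 - 168)*(291 + (16 + 17))) = 1/(497 - 164*(291 + 33)) = 1/(497 - 164*324) = 1/(497 - 53136) = 1/(-52639) = -1/52639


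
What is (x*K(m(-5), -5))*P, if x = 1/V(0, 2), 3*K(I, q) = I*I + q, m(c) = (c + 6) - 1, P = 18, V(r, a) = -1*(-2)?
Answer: -15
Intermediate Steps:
V(r, a) = 2
m(c) = 5 + c (m(c) = (6 + c) - 1 = 5 + c)
K(I, q) = q/3 + I²/3 (K(I, q) = (I*I + q)/3 = (I² + q)/3 = (q + I²)/3 = q/3 + I²/3)
x = ½ (x = 1/2 = ½ ≈ 0.50000)
(x*K(m(-5), -5))*P = (((⅓)*(-5) + (5 - 5)²/3)/2)*18 = ((-5/3 + (⅓)*0²)/2)*18 = ((-5/3 + (⅓)*0)/2)*18 = ((-5/3 + 0)/2)*18 = ((½)*(-5/3))*18 = -⅚*18 = -15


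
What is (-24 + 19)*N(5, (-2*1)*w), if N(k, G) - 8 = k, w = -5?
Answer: -65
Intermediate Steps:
N(k, G) = 8 + k
(-24 + 19)*N(5, (-2*1)*w) = (-24 + 19)*(8 + 5) = -5*13 = -65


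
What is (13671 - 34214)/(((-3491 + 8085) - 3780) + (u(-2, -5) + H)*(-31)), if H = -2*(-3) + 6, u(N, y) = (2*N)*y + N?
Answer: 20543/116 ≈ 177.09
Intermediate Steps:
u(N, y) = N + 2*N*y (u(N, y) = 2*N*y + N = N + 2*N*y)
H = 12 (H = 6 + 6 = 12)
(13671 - 34214)/(((-3491 + 8085) - 3780) + (u(-2, -5) + H)*(-31)) = (13671 - 34214)/(((-3491 + 8085) - 3780) + (-2*(1 + 2*(-5)) + 12)*(-31)) = -20543/((4594 - 3780) + (-2*(1 - 10) + 12)*(-31)) = -20543/(814 + (-2*(-9) + 12)*(-31)) = -20543/(814 + (18 + 12)*(-31)) = -20543/(814 + 30*(-31)) = -20543/(814 - 930) = -20543/(-116) = -20543*(-1/116) = 20543/116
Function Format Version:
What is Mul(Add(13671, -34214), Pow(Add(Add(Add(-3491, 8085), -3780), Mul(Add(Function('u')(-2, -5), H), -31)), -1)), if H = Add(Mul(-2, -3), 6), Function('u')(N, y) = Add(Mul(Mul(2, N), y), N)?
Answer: Rational(20543, 116) ≈ 177.09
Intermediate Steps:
Function('u')(N, y) = Add(N, Mul(2, N, y)) (Function('u')(N, y) = Add(Mul(2, N, y), N) = Add(N, Mul(2, N, y)))
H = 12 (H = Add(6, 6) = 12)
Mul(Add(13671, -34214), Pow(Add(Add(Add(-3491, 8085), -3780), Mul(Add(Function('u')(-2, -5), H), -31)), -1)) = Mul(Add(13671, -34214), Pow(Add(Add(Add(-3491, 8085), -3780), Mul(Add(Mul(-2, Add(1, Mul(2, -5))), 12), -31)), -1)) = Mul(-20543, Pow(Add(Add(4594, -3780), Mul(Add(Mul(-2, Add(1, -10)), 12), -31)), -1)) = Mul(-20543, Pow(Add(814, Mul(Add(Mul(-2, -9), 12), -31)), -1)) = Mul(-20543, Pow(Add(814, Mul(Add(18, 12), -31)), -1)) = Mul(-20543, Pow(Add(814, Mul(30, -31)), -1)) = Mul(-20543, Pow(Add(814, -930), -1)) = Mul(-20543, Pow(-116, -1)) = Mul(-20543, Rational(-1, 116)) = Rational(20543, 116)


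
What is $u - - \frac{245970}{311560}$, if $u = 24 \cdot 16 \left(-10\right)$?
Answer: $- \frac{119614443}{31156} \approx -3839.2$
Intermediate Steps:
$u = -3840$ ($u = 384 \left(-10\right) = -3840$)
$u - - \frac{245970}{311560} = -3840 - - \frac{245970}{311560} = -3840 - \left(-245970\right) \frac{1}{311560} = -3840 - - \frac{24597}{31156} = -3840 + \frac{24597}{31156} = - \frac{119614443}{31156}$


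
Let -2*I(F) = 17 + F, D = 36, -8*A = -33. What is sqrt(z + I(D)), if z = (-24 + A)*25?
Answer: I*sqrt(8374)/4 ≈ 22.877*I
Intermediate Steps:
A = 33/8 (A = -1/8*(-33) = 33/8 ≈ 4.1250)
I(F) = -17/2 - F/2 (I(F) = -(17 + F)/2 = -17/2 - F/2)
z = -3975/8 (z = (-24 + 33/8)*25 = -159/8*25 = -3975/8 ≈ -496.88)
sqrt(z + I(D)) = sqrt(-3975/8 + (-17/2 - 1/2*36)) = sqrt(-3975/8 + (-17/2 - 18)) = sqrt(-3975/8 - 53/2) = sqrt(-4187/8) = I*sqrt(8374)/4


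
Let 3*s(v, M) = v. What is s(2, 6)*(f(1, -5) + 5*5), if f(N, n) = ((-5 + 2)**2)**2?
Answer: 212/3 ≈ 70.667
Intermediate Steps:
s(v, M) = v/3
f(N, n) = 81 (f(N, n) = ((-3)**2)**2 = 9**2 = 81)
s(2, 6)*(f(1, -5) + 5*5) = ((1/3)*2)*(81 + 5*5) = 2*(81 + 25)/3 = (2/3)*106 = 212/3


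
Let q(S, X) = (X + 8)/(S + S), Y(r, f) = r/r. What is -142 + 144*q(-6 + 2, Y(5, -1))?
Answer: -304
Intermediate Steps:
Y(r, f) = 1
q(S, X) = (8 + X)/(2*S) (q(S, X) = (8 + X)/((2*S)) = (8 + X)*(1/(2*S)) = (8 + X)/(2*S))
-142 + 144*q(-6 + 2, Y(5, -1)) = -142 + 144*((8 + 1)/(2*(-6 + 2))) = -142 + 144*((½)*9/(-4)) = -142 + 144*((½)*(-¼)*9) = -142 + 144*(-9/8) = -142 - 162 = -304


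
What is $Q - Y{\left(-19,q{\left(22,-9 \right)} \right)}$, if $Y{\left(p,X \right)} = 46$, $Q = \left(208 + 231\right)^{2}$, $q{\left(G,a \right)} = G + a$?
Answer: $192675$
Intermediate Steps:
$Q = 192721$ ($Q = 439^{2} = 192721$)
$Q - Y{\left(-19,q{\left(22,-9 \right)} \right)} = 192721 - 46 = 192675$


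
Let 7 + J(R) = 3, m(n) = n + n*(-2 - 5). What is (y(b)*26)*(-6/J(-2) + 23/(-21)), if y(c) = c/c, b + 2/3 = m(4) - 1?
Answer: 221/21 ≈ 10.524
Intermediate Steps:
m(n) = -6*n (m(n) = n + n*(-7) = n - 7*n = -6*n)
J(R) = -4 (J(R) = -7 + 3 = -4)
b = -77/3 (b = -2/3 + (-6*4 - 1) = -2/3 + (-24 - 1) = -2/3 - 25 = -77/3 ≈ -25.667)
y(c) = 1
(y(b)*26)*(-6/J(-2) + 23/(-21)) = (1*26)*(-6/(-4) + 23/(-21)) = 26*(-6*(-1/4) + 23*(-1/21)) = 26*(3/2 - 23/21) = 26*(17/42) = 221/21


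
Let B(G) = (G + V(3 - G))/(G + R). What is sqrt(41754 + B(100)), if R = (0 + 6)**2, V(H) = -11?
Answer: sqrt(193073522)/68 ≈ 204.34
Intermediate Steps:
R = 36 (R = 6**2 = 36)
B(G) = (-11 + G)/(36 + G) (B(G) = (G - 11)/(G + 36) = (-11 + G)/(36 + G))
sqrt(41754 + B(100)) = sqrt(41754 + (-11 + 100)/(36 + 100)) = sqrt(41754 + 89/136) = sqrt(5678633/136) = sqrt(193073522)/68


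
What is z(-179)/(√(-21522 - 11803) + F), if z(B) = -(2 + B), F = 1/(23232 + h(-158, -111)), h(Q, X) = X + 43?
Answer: 4100028/17881225109201 - 474865242960*I*√1333/17881225109201 ≈ 2.2929e-7 - 0.96959*I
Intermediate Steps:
h(Q, X) = 43 + X
F = 1/23164 (F = 1/(23232 + (43 - 111)) = 1/(23232 - 68) = 1/23164 ≈ 4.3170e-5)
z(B) = -2 - B
z(-179)/(√(-21522 - 11803) + F) = (-2 - 1*(-179))/(√(-21522 - 11803) + 1/23164) = (-2 + 179)/(√(-33325) + 1/23164) = 177/(5*I*√1333 + 1/23164) = 177/(1/23164 + 5*I*√1333)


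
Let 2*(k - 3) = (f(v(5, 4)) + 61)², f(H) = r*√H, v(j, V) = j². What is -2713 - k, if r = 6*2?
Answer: -20073/2 ≈ -10037.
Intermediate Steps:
r = 12
f(H) = 12*√H
k = 14647/2 (k = 3 + (12*√(5²) + 61)²/2 = 3 + (12*√25 + 61)²/2 = 3 + (12*5 + 61)²/2 = 3 + (60 + 61)²/2 = 3 + (½)*121² = 3 + (½)*14641 = 3 + 14641/2 = 14647/2 ≈ 7323.5)
-2713 - k = -2713 - 1*14647/2 = -2713 - 14647/2 = -20073/2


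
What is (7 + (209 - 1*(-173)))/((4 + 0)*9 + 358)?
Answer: 389/394 ≈ 0.98731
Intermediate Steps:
(7 + (209 - 1*(-173)))/((4 + 0)*9 + 358) = (7 + (209 + 173))/(4*9 + 358) = (7 + 382)/(36 + 358) = 389/394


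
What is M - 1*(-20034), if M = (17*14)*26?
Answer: 26222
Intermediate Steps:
M = 6188 (M = 238*26 = 6188)
M - 1*(-20034) = 6188 - 1*(-20034) = 6188 + 20034 = 26222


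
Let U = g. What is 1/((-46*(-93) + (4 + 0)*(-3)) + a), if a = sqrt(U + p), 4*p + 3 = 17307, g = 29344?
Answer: 2133/9082543 - sqrt(33670)/18165086 ≈ 0.00022474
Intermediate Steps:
U = 29344
p = 4326 (p = -3/4 + (1/4)*17307 = -3/4 + 17307/4 = 4326)
a = sqrt(33670) (a = sqrt(29344 + 4326) = sqrt(33670) ≈ 183.49)
1/((-46*(-93) + (4 + 0)*(-3)) + a) = 1/((-46*(-93) + (4 + 0)*(-3)) + sqrt(33670)) = 1/((4278 + 4*(-3)) + sqrt(33670)) = 1/((4278 - 12) + sqrt(33670)) = 1/(4266 + sqrt(33670))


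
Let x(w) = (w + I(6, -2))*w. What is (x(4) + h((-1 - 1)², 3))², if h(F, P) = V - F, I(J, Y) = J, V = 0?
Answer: 1296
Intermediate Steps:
x(w) = w*(6 + w) (x(w) = (w + 6)*w = (6 + w)*w = w*(6 + w))
h(F, P) = -F (h(F, P) = 0 - F = -F)
(x(4) + h((-1 - 1)², 3))² = (4*(6 + 4) - (-1 - 1)²)² = (4*10 - 1*(-2)²)² = (40 - 1*4)² = (40 - 4)² = 36² = 1296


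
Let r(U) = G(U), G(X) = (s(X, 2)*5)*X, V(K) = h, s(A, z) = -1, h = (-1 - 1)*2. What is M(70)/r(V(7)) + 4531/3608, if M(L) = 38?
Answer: 56931/18040 ≈ 3.1558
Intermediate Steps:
h = -4 (h = -2*2 = -4)
V(K) = -4
G(X) = -5*X (G(X) = (-1*5)*X = -5*X)
r(U) = -5*U
M(70)/r(V(7)) + 4531/3608 = 38/((-5*(-4))) + 4531/3608 = 38/20 + 4531*(1/3608) = 38*(1/20) + 4531/3608 = 19/10 + 4531/3608 = 56931/18040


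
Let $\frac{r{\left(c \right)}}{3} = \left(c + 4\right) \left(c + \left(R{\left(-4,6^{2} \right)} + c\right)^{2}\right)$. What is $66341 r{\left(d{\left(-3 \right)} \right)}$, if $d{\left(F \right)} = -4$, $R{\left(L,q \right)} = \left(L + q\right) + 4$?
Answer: $0$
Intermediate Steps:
$R{\left(L,q \right)} = 4 + L + q$
$r{\left(c \right)} = 3 \left(4 + c\right) \left(c + \left(36 + c\right)^{2}\right)$ ($r{\left(c \right)} = 3 \left(c + 4\right) \left(c + \left(\left(4 - 4 + 6^{2}\right) + c\right)^{2}\right) = 3 \left(4 + c\right) \left(c + \left(\left(4 - 4 + 36\right) + c\right)^{2}\right) = 3 \left(4 + c\right) \left(c + \left(36 + c\right)^{2}\right)$)
$66341 r{\left(d{\left(-3 \right)} \right)} = 66341 \left(15552 + 3 \left(-4\right)^{3} + 231 \left(-4\right)^{2} + 4764 \left(-4\right)\right) = 66341 \left(15552 + 3 \left(-64\right) + 231 \cdot 16 - 19056\right) = 66341 \left(15552 - 192 + 3696 - 19056\right) = 66341 \cdot 0 = 0$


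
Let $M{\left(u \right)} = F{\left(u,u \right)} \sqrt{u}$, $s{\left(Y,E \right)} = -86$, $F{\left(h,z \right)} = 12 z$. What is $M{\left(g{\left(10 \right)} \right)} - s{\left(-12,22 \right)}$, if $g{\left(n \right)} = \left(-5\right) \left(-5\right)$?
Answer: $1586$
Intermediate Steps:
$g{\left(n \right)} = 25$
$M{\left(u \right)} = 12 u^{\frac{3}{2}}$ ($M{\left(u \right)} = 12 u \sqrt{u} = 12 u^{\frac{3}{2}}$)
$M{\left(g{\left(10 \right)} \right)} - s{\left(-12,22 \right)} = 12 \cdot 25^{\frac{3}{2}} - -86 = 12 \cdot 125 + 86 = 1500 + 86 = 1586$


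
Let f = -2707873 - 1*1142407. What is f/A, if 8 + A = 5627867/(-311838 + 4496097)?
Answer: 3222113748504/5569241 ≈ 5.7856e+5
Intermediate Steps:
A = -27846205/4184259 (A = -8 + 5627867/(-311838 + 4496097) = -8 + 5627867/4184259 = -27846205/4184259 ≈ -6.6550)
f = -3850280 (f = -2707873 - 1142407 = -3850280)
f/A = -3850280/(-27846205/4184259) = -3850280*(-4184259/27846205) = 3222113748504/5569241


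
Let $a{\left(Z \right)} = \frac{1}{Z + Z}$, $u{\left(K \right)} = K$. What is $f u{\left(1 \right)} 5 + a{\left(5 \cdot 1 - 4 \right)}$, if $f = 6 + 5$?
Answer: $\frac{111}{2} \approx 55.5$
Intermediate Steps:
$f = 11$
$a{\left(Z \right)} = \frac{1}{2 Z}$
$f u{\left(1 \right)} 5 + a{\left(5 \cdot 1 - 4 \right)} = 11 \cdot 1 \cdot 5 + \frac{1}{2 \left(5 \cdot 1 - 4\right)} = 11 \cdot 5 + \frac{1}{2 \left(5 - 4\right)} = 55 + \frac{1}{2 \cdot 1} = 55 + \frac{1}{2} \cdot 1 = 55 + \frac{1}{2} = \frac{111}{2}$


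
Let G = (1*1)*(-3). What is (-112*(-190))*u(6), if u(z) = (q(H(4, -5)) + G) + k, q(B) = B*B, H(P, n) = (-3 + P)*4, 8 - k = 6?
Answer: 319200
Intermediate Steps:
k = 2 (k = 8 - 1*6 = 8 - 6 = 2)
G = -3 (G = 1*(-3) = -3)
H(P, n) = -12 + 4*P
q(B) = B**2
u(z) = 15 (u(z) = ((-12 + 4*4)**2 - 3) + 2 = ((-12 + 16)**2 - 3) + 2 = (4**2 - 3) + 2 = (16 - 3) + 2 = 13 + 2 = 15)
(-112*(-190))*u(6) = -112*(-190)*15 = 21280*15 = 319200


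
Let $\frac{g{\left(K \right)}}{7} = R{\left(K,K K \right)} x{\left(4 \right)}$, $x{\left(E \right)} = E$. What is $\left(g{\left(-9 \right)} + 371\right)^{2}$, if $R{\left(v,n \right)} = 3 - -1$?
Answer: $233289$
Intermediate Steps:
$R{\left(v,n \right)} = 4$ ($R{\left(v,n \right)} = 3 + 1 = 4$)
$g{\left(K \right)} = 112$ ($g{\left(K \right)} = 7 \cdot 4 \cdot 4 = 7 \cdot 16 = 112$)
$\left(g{\left(-9 \right)} + 371\right)^{2} = \left(112 + 371\right)^{2} = 483^{2} = 233289$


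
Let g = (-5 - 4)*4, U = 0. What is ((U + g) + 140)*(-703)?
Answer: -73112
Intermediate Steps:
g = -36 (g = -9*4 = -36)
((U + g) + 140)*(-703) = ((0 - 36) + 140)*(-703) = (-36 + 140)*(-703) = 104*(-703) = -73112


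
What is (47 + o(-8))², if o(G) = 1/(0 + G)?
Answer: 140625/64 ≈ 2197.3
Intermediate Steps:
o(G) = 1/G
(47 + o(-8))² = (47 + 1/(-8))² = (47 - ⅛)² = (375/8)² = 140625/64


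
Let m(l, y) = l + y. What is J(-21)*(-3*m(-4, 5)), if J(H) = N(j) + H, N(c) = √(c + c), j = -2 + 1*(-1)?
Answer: 63 - 3*I*√6 ≈ 63.0 - 7.3485*I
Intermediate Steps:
j = -3 (j = -2 - 1 = -3)
N(c) = √2*√c (N(c) = √(2*c) = √2*√c)
J(H) = H + I*√6 (J(H) = √2*√(-3) + H = √2*(I*√3) + H = I*√6 + H = H + I*√6)
J(-21)*(-3*m(-4, 5)) = (-21 + I*√6)*(-3*(-4 + 5)) = (-21 + I*√6)*(-3*1) = (-21 + I*√6)*(-3) = 63 - 3*I*√6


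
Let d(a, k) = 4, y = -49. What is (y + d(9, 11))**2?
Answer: 2025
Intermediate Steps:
(y + d(9, 11))**2 = (-49 + 4)**2 = (-45)**2 = 2025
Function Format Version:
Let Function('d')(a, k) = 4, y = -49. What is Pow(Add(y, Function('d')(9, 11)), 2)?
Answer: 2025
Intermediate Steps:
Pow(Add(y, Function('d')(9, 11)), 2) = Pow(Add(-49, 4), 2) = Pow(-45, 2) = 2025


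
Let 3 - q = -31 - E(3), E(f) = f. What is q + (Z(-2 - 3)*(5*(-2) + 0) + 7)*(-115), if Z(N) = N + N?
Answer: -12268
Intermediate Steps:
Z(N) = 2*N
q = 37 (q = 3 - (-31 - 1*3) = 3 - (-31 - 3) = 3 - 1*(-34) = 3 + 34 = 37)
q + (Z(-2 - 3)*(5*(-2) + 0) + 7)*(-115) = 37 + ((2*(-2 - 3))*(5*(-2) + 0) + 7)*(-115) = 37 + ((2*(-5))*(-10 + 0) + 7)*(-115) = 37 + (-10*(-10) + 7)*(-115) = 37 + (100 + 7)*(-115) = 37 + 107*(-115) = 37 - 12305 = -12268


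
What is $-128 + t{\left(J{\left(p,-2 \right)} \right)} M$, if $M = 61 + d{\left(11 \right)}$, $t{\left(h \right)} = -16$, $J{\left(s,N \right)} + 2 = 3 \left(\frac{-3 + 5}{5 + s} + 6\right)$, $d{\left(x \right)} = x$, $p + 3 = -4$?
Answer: $-1280$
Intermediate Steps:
$p = -7$ ($p = -3 - 4 = -7$)
$J{\left(s,N \right)} = 16 + \frac{6}{5 + s}$ ($J{\left(s,N \right)} = -2 + 3 \left(\frac{-3 + 5}{5 + s} + 6\right) = -2 + 3 \left(\frac{2}{5 + s} + 6\right) = -2 + 3 \left(6 + \frac{2}{5 + s}\right) = -2 + \left(18 + \frac{6}{5 + s}\right) = 16 + \frac{6}{5 + s}$)
$M = 72$ ($M = 61 + 11 = 72$)
$-128 + t{\left(J{\left(p,-2 \right)} \right)} M = -128 - 1152 = -1280$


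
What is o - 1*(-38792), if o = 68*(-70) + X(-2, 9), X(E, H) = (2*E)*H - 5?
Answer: 33991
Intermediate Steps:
X(E, H) = -5 + 2*E*H (X(E, H) = 2*E*H - 5 = -5 + 2*E*H)
o = -4801 (o = 68*(-70) + (-5 + 2*(-2)*9) = -4760 + (-5 - 36) = -4760 - 41 = -4801)
o - 1*(-38792) = -4801 - 1*(-38792) = -4801 + 38792 = 33991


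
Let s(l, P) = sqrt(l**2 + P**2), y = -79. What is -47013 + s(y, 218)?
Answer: -47013 + sqrt(53765) ≈ -46781.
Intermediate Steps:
s(l, P) = sqrt(P**2 + l**2)
-47013 + s(y, 218) = -47013 + sqrt(218**2 + (-79)**2) = -47013 + sqrt(47524 + 6241) = -47013 + sqrt(53765)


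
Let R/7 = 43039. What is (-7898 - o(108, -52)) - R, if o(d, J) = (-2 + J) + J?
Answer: -309065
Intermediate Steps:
R = 301273 (R = 7*43039 = 301273)
o(d, J) = -2 + 2*J
(-7898 - o(108, -52)) - R = (-7898 - (-2 + 2*(-52))) - 1*301273 = (-7898 - (-2 - 104)) - 301273 = (-7898 - 1*(-106)) - 301273 = (-7898 + 106) - 301273 = -7792 - 301273 = -309065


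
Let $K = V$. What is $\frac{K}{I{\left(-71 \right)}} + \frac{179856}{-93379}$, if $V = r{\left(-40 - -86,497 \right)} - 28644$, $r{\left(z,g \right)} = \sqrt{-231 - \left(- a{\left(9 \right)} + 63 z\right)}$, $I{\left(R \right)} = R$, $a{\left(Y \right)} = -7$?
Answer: $\frac{2661978300}{6629909} - \frac{56 i}{71} \approx 401.51 - 0.78873 i$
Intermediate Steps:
$r{\left(z,g \right)} = \sqrt{-238 - 63 z}$ ($r{\left(z,g \right)} = \sqrt{-231 - \left(7 + 63 z\right)} = \sqrt{-238 - 63 z}$)
$V = -28644 + 56 i$ ($V = \sqrt{-238 - 63 \left(-40 - -86\right)} - 28644 = \sqrt{-238 - 63 \left(-40 + 86\right)} - 28644 = \sqrt{-238 - 2898} - 28644 = \sqrt{-3136} - 28644 = 56 i - 28644 = -28644 + 56 i \approx -28644.0 + 56.0 i$)
$K = -28644 + 56 i \approx -28644.0 + 56.0 i$
$\frac{K}{I{\left(-71 \right)}} + \frac{179856}{-93379} = \frac{-28644 + 56 i}{-71} + \frac{179856}{-93379} = \left(-28644 + 56 i\right) \left(- \frac{1}{71}\right) + 179856 \left(- \frac{1}{93379}\right) = \left(\frac{28644}{71} - \frac{56 i}{71}\right) - \frac{179856}{93379} = \frac{2661978300}{6629909} - \frac{56 i}{71}$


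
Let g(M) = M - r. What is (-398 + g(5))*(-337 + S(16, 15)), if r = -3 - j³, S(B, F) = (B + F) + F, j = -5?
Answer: 149865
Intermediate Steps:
S(B, F) = B + 2*F
r = 122 (r = -3 - 1*(-5)³ = -3 - 1*(-125) = -3 + 125 = 122)
g(M) = -122 + M (g(M) = M - 1*122 = M - 122 = -122 + M)
(-398 + g(5))*(-337 + S(16, 15)) = (-398 + (-122 + 5))*(-337 + (16 + 2*15)) = (-398 - 117)*(-337 + (16 + 30)) = -515*(-337 + 46) = -515*(-291) = 149865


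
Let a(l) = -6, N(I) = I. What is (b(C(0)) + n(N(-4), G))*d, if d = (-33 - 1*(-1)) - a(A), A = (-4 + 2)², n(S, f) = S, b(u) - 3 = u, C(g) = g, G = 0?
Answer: 26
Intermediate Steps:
b(u) = 3 + u
A = 4 (A = (-2)² = 4)
d = -26 (d = (-33 - 1*(-1)) - 1*(-6) = (-33 + 1) + 6 = -32 + 6 = -26)
(b(C(0)) + n(N(-4), G))*d = ((3 + 0) - 4)*(-26) = (3 - 4)*(-26) = -1*(-26) = 26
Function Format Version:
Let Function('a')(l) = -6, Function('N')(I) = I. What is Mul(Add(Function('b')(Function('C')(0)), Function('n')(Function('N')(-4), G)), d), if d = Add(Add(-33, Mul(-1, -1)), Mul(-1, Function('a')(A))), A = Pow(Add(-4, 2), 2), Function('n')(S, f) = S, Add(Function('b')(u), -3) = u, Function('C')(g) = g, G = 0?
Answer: 26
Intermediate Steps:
Function('b')(u) = Add(3, u)
A = 4 (A = Pow(-2, 2) = 4)
d = -26 (d = Add(Add(-33, Mul(-1, -1)), Mul(-1, -6)) = Add(Add(-33, 1), 6) = Add(-32, 6) = -26)
Mul(Add(Function('b')(Function('C')(0)), Function('n')(Function('N')(-4), G)), d) = Mul(Add(Add(3, 0), -4), -26) = Mul(Add(3, -4), -26) = Mul(-1, -26) = 26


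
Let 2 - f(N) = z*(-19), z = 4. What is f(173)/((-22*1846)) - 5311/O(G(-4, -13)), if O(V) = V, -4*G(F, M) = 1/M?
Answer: -431380667/1562 ≈ -2.7617e+5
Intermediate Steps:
G(F, M) = -1/(4*M)
f(N) = 78 (f(N) = 2 - 4*(-19) = 2 - 1*(-76) = 2 + 76 = 78)
f(173)/((-22*1846)) - 5311/O(G(-4, -13)) = 78/((-22*1846)) - 5311/((-¼/(-13))) = 78/(-40612) - 5311/((-¼*(-1/13))) = 78*(-1/40612) - 5311/1/52 = -3/1562 - 5311*52 = -3/1562 - 276172 = -431380667/1562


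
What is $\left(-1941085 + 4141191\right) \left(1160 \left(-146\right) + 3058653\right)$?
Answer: $6356750865058$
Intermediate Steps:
$\left(-1941085 + 4141191\right) \left(1160 \left(-146\right) + 3058653\right) = 2200106 \left(-169360 + 3058653\right) = 2200106 \cdot 2889293 = 6356750865058$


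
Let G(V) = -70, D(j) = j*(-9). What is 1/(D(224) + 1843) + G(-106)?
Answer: -12111/173 ≈ -70.006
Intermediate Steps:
D(j) = -9*j
1/(D(224) + 1843) + G(-106) = 1/(-9*224 + 1843) - 70 = 1/(-2016 + 1843) - 70 = 1/(-173) - 70 = -1/173 - 70 = -12111/173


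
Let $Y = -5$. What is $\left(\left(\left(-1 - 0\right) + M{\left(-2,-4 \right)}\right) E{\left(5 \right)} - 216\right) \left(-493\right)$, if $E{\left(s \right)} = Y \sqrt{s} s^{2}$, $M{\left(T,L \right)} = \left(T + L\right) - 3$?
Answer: $106488 - 616250 \sqrt{5} \approx -1.2715 \cdot 10^{6}$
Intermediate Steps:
$M{\left(T,L \right)} = -3 + L + T$ ($M{\left(T,L \right)} = \left(L + T\right) - 3 = -3 + L + T$)
$E{\left(s \right)} = - 5 s^{\frac{5}{2}}$ ($E{\left(s \right)} = - 5 \sqrt{s} s^{2} = - 5 s^{\frac{5}{2}}$)
$\left(\left(\left(-1 - 0\right) + M{\left(-2,-4 \right)}\right) E{\left(5 \right)} - 216\right) \left(-493\right) = \left(\left(\left(-1 - 0\right) - 9\right) \left(- 5 \cdot 5^{\frac{5}{2}}\right) - 216\right) \left(-493\right) = \left(\left(\left(-1 + 0\right) - 9\right) \left(- 5 \cdot 25 \sqrt{5}\right) - 216\right) \left(-493\right) = \left(\left(-1 - 9\right) \left(- 125 \sqrt{5}\right) - 216\right) \left(-493\right) = \left(- 10 \left(- 125 \sqrt{5}\right) - 216\right) \left(-493\right) = \left(1250 \sqrt{5} - 216\right) \left(-493\right) = \left(-216 + 1250 \sqrt{5}\right) \left(-493\right) = 106488 - 616250 \sqrt{5}$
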